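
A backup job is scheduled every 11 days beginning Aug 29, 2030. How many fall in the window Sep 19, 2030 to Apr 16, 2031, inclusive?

19

Occurrences land 11·i days after Aug 29, 2030 for i = 0, 1, 2, …
Sep 19, 2030 is 21 days after the start; 21 ÷ 11 = 1 remainder 10; since the remainder is 10, round up to i = 2. First occurrence in the window: #3 on Sep 20, 2030 (2×11 = 22 days in).
Apr 16, 2031 is 230 days after the start; 230 ÷ 11 = 20 remainder 10. Last occurrence in the window: #21 on Apr 6, 2031.
Occurrences #3 through #21: 19 in total.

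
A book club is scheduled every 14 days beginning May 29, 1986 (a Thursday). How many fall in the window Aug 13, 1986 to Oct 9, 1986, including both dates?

4

Occurrences land 14·i days after May 29, 1986 for i = 0, 1, 2, …
Aug 13, 1986 is 76 days after the start; 76 ÷ 14 = 5 remainder 6; since the remainder is 6, round up to i = 6. First occurrence in the window: #7 on Aug 21, 1986 (6×14 = 84 days in).
Oct 9, 1986 is 133 days after the start; 133 ÷ 14 = 9 remainder 7. Last occurrence in the window: #10 on Oct 2, 1986.
Occurrences #7 through #10: 4 in total.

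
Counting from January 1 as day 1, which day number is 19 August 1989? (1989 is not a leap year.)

231

Days in months before August: 31 + 28 + 31 + 30 + 31 + 30 + 31 = 212.
Plus 19 days into August → day 231.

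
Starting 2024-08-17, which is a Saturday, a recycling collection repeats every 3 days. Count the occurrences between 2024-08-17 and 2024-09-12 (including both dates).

9

Occurrences land 3·i days after 2024-08-17 for i = 0, 1, 2, …
The window opens on the start date, so the first occurrence inside is #1 on 2024-08-17.
2024-09-12 is 26 days after the start; 26 ÷ 3 = 8 remainder 2. Last occurrence in the window: #9 on 2024-09-10.
Occurrences #1 through #9: 9 in total.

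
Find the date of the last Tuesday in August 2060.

The first Tuesday of August 2060 is August 3.
August 2060 has 31 days. Adding weeks: 3, 10, 17, 24, 31 — the last one ≤ 31 is the 31st.

2060-08-31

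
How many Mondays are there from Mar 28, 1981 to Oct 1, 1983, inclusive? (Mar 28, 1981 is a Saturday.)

Mar 28, 1981 is a Saturday; the first Monday on or after it is Mar 30, 1981 (2 days later).
From Mar 30, 1981 to Oct 1, 1983: 276 + 365 + 274 = 915 days (rest of 1981, 1982, to Oct 1, 1983 in 1983).
915 ÷ 7 = 130 full weeks with remainder 5, so 130 more Mondays after the first → 131.

131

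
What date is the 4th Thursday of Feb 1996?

Feb 1996 begins on a Thursday, so the first Thursday is Feb 1.
The 4th Thursday is 3 weeks later: 1 + 21 = 22.

Feb 22, 1996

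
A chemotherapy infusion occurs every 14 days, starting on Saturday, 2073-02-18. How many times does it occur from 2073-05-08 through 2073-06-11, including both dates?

Occurrences land 14·i days after 2073-02-18 for i = 0, 1, 2, …
2073-05-08 is 79 days after the start; 79 ÷ 14 = 5 remainder 9; since the remainder is 9, round up to i = 6. First occurrence in the window: #7 on 2073-05-13 (6×14 = 84 days in).
2073-06-11 is 113 days after the start; 113 ÷ 14 = 8 remainder 1. Last occurrence in the window: #9 on 2073-06-10.
Occurrences #7 through #9: 3 in total.

3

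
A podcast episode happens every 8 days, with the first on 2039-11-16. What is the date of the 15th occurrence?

The 15th occurrence is 14 intervals after the first: 14 × 8 = 112 days after 2039-11-16.
November has 30 days — 14 days to the end of November leaves 98.
December has 31 days (67 left).
January has 31 days (36 left).
February has 29 days (7 left).
7 days into March → 2040-03-07.

2040-03-07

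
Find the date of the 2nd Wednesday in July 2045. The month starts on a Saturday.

July 12, 2045

July 2045 begins on a Saturday, so the first Wednesday is July 5 (4 days later).
The 2nd Wednesday is 1 weeks later: 5 + 7 = 12.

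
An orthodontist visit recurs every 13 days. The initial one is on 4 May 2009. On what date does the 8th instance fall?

The 8th occurrence is 7 intervals after the first: 7 × 13 = 91 days after 4 May 2009.
May has 31 days — 27 days to the end of May leaves 64.
June has 30 days (34 left).
July has 31 days (3 left).
3 days into August → 3 August 2009.

3 August 2009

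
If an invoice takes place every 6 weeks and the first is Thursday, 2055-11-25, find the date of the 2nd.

2056-01-06

The 2nd occurrence is 1 interval after the first: 1 × 42 = 42 days after 2055-11-25.
November has 30 days — 5 days to the end of November leaves 37.
December has 31 days (6 left).
6 days into January → 2056-01-06.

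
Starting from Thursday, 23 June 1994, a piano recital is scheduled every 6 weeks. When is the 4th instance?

The 4th occurrence is 3 intervals after the first: 3 × 42 = 126 days after 23 June 1994.
June has 30 days — 7 days to the end of June leaves 119.
July has 31 days (88 left).
August has 31 days (57 left).
September has 30 days (27 left).
27 days into October → 27 October 1994.

27 October 1994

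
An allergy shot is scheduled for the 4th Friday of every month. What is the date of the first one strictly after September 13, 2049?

September 24, 2049

September 2049 starts on a Wednesday; its first Friday is the 3rd, so the 4th Friday is the 24th — September 24, 2049.
September 24, 2049 is after September 13, 2049, so that is the next one.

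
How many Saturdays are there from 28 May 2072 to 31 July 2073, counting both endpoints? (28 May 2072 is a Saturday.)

28 May 2072 is a Saturday; the first Saturday on or after it is 28 May 2072.
From 28 May 2072 to 31 July 2073: 217 + 212 = 429 days (rest of 2072, to 31 July 2073 in 2073).
429 ÷ 7 = 61 full weeks with remainder 2, so 61 more Saturdays after the first → 62.

62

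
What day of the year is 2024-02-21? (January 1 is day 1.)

52

Days in months before February: 31 = 31.
Plus 21 days into February → day 52.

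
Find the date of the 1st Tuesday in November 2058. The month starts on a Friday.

November 2058 begins on a Friday, so the first Tuesday is November 5 (4 days later).

5 November 2058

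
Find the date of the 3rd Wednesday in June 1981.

June 17, 1981

The first Wednesday of June 1981 is June 3.
The 3rd Wednesday is 2 weeks later: 3 + 14 = 17.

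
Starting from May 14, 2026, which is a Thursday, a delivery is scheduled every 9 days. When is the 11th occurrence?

The 11th occurrence is 10 intervals after the first: 10 × 9 = 90 days after May 14, 2026.
May has 31 days — 17 days to the end of May leaves 73.
Jun has 30 days (43 left).
Jul has 31 days (12 left).
12 days into Aug → Aug 12, 2026.

Aug 12, 2026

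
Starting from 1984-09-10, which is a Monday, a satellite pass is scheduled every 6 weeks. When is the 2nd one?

1984-10-22

The 2nd occurrence is 1 interval after the first: 1 × 42 = 42 days after 1984-09-10.
September has 30 days — 20 days to the end of September leaves 22.
22 days into October → 1984-10-22.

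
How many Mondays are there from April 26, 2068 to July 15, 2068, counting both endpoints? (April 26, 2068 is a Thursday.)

April 26, 2068 is a Thursday; the first Monday on or after it is April 30, 2068 (4 days later).
From April 30, 2068 to July 15, 2068: 0 + 31 + 30 + 15 = 76 days (rest of April, May, June, July).
76 ÷ 7 = 10 full weeks with remainder 6, so 10 more Mondays after the first → 11.

11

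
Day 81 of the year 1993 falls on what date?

January has 31 days (81 − 31 = 50 remain).
February has 28 days (50 − 28 = 22 remain).
22 into March → March 22.

1993-03-22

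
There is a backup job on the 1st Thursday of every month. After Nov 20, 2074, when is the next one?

Nov 2074 starts on a Thursday, so its 1st Thursday is Nov 1, 2074.
That is not after Nov 20, 2074, so look at Dec 2074.
Dec 2074 starts on a Saturday, so its 1st Thursday is Dec 6, 2074 (5 days in).

Dec 6, 2074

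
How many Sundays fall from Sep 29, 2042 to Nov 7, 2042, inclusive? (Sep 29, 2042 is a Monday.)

5

Sep 29, 2042 is a Monday; the first Sunday on or after it is Oct 5, 2042 (6 days later).
From Oct 5, 2042 to Nov 7, 2042: 26 + 7 = 33 days (rest of Oct, Nov).
33 ÷ 7 = 4 full weeks with remainder 5, so 4 more Sundays after the first → 5.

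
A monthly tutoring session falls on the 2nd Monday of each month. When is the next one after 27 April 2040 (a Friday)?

14 May 2040

April 2040 starts on a Sunday; its first Monday is the 2nd, so the 2nd Monday is the 9th — 9 April 2040.
That is not after 27 April 2040, so look at May 2040.
May 2040 starts on a Tuesday; its first Monday is the 7th, so the 2nd Monday is the 14th — 14 May 2040.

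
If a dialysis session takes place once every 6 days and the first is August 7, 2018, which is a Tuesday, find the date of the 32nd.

February 9, 2019

The 32nd occurrence is 31 intervals after the first: 31 × 6 = 186 days after August 7, 2018.
August has 31 days — 24 days to the end of August leaves 162.
September has 30 days (132 left).
October has 31 days (101 left).
November has 30 days (71 left).
December has 31 days (40 left).
January has 31 days (9 left).
9 days into February → February 9, 2019.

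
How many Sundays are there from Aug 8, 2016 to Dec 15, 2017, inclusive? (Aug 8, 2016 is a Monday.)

70

Aug 8, 2016 is a Monday; the first Sunday on or after it is Aug 14, 2016 (6 days later).
From Aug 14, 2016 to Dec 15, 2017: 139 + 349 = 488 days (rest of 2016, to Dec 15, 2017 in 2017).
488 ÷ 7 = 69 full weeks with remainder 5, so 69 more Sundays after the first → 70.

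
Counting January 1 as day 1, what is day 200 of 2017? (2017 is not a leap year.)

Jan has 31 days (200 − 31 = 169 remain).
Feb has 28 days (169 − 28 = 141 remain).
Mar has 31 days (141 − 31 = 110 remain).
Apr has 30 days (110 − 30 = 80 remain).
May has 31 days (80 − 31 = 49 remain).
Jun has 30 days (49 − 30 = 19 remain).
19 into Jul → Jul 19.

Jul 19, 2017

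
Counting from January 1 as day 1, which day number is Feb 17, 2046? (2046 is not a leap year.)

48

Days in months before Feb: 31 = 31.
Plus 17 days into Feb → day 48.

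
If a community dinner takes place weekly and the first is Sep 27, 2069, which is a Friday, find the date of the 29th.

The 29th occurrence is 28 intervals after the first: 28 × 7 = 196 days after Sep 27, 2069.
Sep has 30 days — 3 days to the end of Sep leaves 193.
Oct has 31 days (162 left).
Nov has 30 days (132 left).
Dec has 31 days (101 left).
Jan has 31 days (70 left).
Feb has 28 days (42 left).
Mar has 31 days (11 left).
11 days into Apr → Apr 11, 2070.

Apr 11, 2070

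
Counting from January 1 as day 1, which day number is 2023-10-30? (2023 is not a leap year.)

303

Days in months before October: 31 + 28 + 31 + 30 + 31 + 30 + 31 + 31 + 30 = 273.
Plus 30 days into October → day 303.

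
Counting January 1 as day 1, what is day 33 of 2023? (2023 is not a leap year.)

2 February 2023

January has 31 days (33 − 31 = 2 remain).
2 into February → February 2.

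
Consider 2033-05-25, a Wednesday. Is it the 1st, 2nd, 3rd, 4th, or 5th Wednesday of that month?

4th

Day 25 falls in week ⌈25/7⌉ of the month.
Days 1–7 hold the 1st Wednesday, 8–14 the 2nd, 15–21 the 3rd, 22–28 the 4th, 29–31 the 5th.
25 is in the range for the 4th.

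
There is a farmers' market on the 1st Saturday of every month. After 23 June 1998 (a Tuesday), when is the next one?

4 July 1998

June 1998 starts on a Monday, so its 1st Saturday is 6 June 1998 (5 days in).
That is not after 23 June 1998, so look at July 1998.
July 1998 starts on a Wednesday, so its 1st Saturday is 4 July 1998 (3 days in).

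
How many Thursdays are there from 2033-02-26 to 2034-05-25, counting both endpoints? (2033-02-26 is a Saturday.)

2033-02-26 is a Saturday; the first Thursday on or after it is 2033-03-03 (5 days later).
From 2033-03-03 to 2034-05-25: 303 + 145 = 448 days (rest of 2033, to 2034-05-25 in 2034).
448 ÷ 7 = 64 full weeks with remainder 0, so 64 more Thursdays after the first → 65.

65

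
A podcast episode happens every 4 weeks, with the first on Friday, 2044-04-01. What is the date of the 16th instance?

The 16th occurrence is 15 intervals after the first: 15 × 28 = 420 days after 2044-04-01.
April has 30 days — 29 days to the end of April leaves 391.
May has 31 days (360 left).
June has 30 days (330 left).
July has 31 days (299 left).
August has 31 days (268 left).
September has 30 days (238 left).
October has 31 days (207 left).
November has 30 days (177 left).
December has 31 days (146 left).
January has 31 days (115 left).
February has 28 days (87 left).
March has 31 days (56 left).
April has 30 days (26 left).
26 days into May → 2045-05-26.

2045-05-26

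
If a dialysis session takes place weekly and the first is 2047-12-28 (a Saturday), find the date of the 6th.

The 6th occurrence is 5 intervals after the first: 5 × 7 = 35 days after 2047-12-28.
December has 31 days — 3 days to the end of December leaves 32.
January has 31 days (1 left).
1 day into February → 2048-02-01.

2048-02-01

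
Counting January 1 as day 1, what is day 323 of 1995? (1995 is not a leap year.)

January has 31 days (323 − 31 = 292 remain).
February has 28 days (292 − 28 = 264 remain).
March has 31 days (264 − 31 = 233 remain).
April has 30 days (233 − 30 = 203 remain).
May has 31 days (203 − 31 = 172 remain).
June has 30 days (172 − 30 = 142 remain).
July has 31 days (142 − 31 = 111 remain).
August has 31 days (111 − 31 = 80 remain).
September has 30 days (80 − 30 = 50 remain).
October has 31 days (50 − 31 = 19 remain).
19 into November → November 19.

November 19, 1995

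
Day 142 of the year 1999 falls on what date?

January has 31 days (142 − 31 = 111 remain).
February has 28 days (111 − 28 = 83 remain).
March has 31 days (83 − 31 = 52 remain).
April has 30 days (52 − 30 = 22 remain).
22 into May → May 22.

22 May 1999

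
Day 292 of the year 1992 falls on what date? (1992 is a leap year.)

October 18, 1992

January has 31 days (292 − 31 = 261 remain).
February has 29 days (261 − 29 = 232 remain).
March has 31 days (232 − 31 = 201 remain).
April has 30 days (201 − 30 = 171 remain).
May has 31 days (171 − 31 = 140 remain).
June has 30 days (140 − 30 = 110 remain).
July has 31 days (110 − 31 = 79 remain).
August has 31 days (79 − 31 = 48 remain).
September has 30 days (48 − 30 = 18 remain).
18 into October → October 18.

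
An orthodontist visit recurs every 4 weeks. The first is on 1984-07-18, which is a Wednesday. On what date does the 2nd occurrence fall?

The 2nd occurrence is 1 interval after the first: 1 × 28 = 28 days after 1984-07-18.
July has 31 days — 13 days to the end of July leaves 15.
15 days into August → 1984-08-15.

1984-08-15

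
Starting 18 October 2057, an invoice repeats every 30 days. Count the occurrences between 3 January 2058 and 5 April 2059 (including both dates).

15

Occurrences land 30·i days after 18 October 2057 for i = 0, 1, 2, …
3 January 2058 is 77 days after the start; 77 ÷ 30 = 2 remainder 17; since the remainder is 17, round up to i = 3. First occurrence in the window: #4 on 16 January 2058 (3×30 = 90 days in).
5 April 2059 is 534 days after the start; 534 ÷ 30 = 17 remainder 24. Last occurrence in the window: #18 on 12 March 2059.
Occurrences #4 through #18: 15 in total.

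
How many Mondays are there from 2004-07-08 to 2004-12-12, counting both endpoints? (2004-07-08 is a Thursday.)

22

2004-07-08 is a Thursday; the first Monday on or after it is 2004-07-12 (4 days later).
From 2004-07-12 to 2004-12-12: 19 + 31 + 30 + 31 + 30 + 12 = 153 days (rest of July, August, September, October, November, December).
153 ÷ 7 = 21 full weeks with remainder 6, so 21 more Mondays after the first → 22.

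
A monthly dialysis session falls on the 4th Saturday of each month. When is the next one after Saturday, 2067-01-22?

January 2067 starts on a Saturday; its first Saturday is the 1st, so the 4th Saturday is the 22nd — 2067-01-22.
That is not after 2067-01-22, so look at February 2067.
February 2067 starts on a Tuesday; its first Saturday is the 5th, so the 4th Saturday is the 26th — 2067-02-26.

2067-02-26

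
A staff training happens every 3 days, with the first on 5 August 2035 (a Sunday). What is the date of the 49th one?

The 49th occurrence is 48 intervals after the first: 48 × 3 = 144 days after 5 August 2035.
August has 31 days — 26 days to the end of August leaves 118.
September has 30 days (88 left).
October has 31 days (57 left).
November has 30 days (27 left).
27 days into December → 27 December 2035.

27 December 2035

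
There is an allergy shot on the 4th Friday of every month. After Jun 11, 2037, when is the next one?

Jun 2037 starts on a Monday; its first Friday is the 5th, so the 4th Friday is the 26th — Jun 26, 2037.
Jun 26, 2037 is after Jun 11, 2037, so that is the next one.

Jun 26, 2037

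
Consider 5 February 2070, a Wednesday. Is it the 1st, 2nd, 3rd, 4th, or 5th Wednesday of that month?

1st

Day 5 falls in week ⌈5/7⌉ of the month.
Days 1–7 hold the 1st Wednesday, 8–14 the 2nd, 15–21 the 3rd, 22–28 the 4th, 29–31 the 5th.
5 is in the range for the 1st.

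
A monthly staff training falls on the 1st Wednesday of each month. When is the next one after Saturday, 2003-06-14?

June 2003 starts on a Sunday, so its 1st Wednesday is 2003-06-04 (3 days in).
That is not after 2003-06-14, so look at July 2003.
July 2003 starts on a Tuesday, so its 1st Wednesday is 2003-07-02 (1 day in).

2003-07-02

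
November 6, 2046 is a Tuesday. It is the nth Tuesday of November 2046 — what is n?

1st

Day 6 falls in week ⌈6/7⌉ of the month.
Days 1–7 hold the 1st Tuesday, 8–14 the 2nd, 15–21 the 3rd, 22–28 the 4th, 29–31 the 5th.
6 is in the range for the 1st.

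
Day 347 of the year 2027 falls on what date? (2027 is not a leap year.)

January has 31 days (347 − 31 = 316 remain).
February has 28 days (316 − 28 = 288 remain).
March has 31 days (288 − 31 = 257 remain).
April has 30 days (257 − 30 = 227 remain).
May has 31 days (227 − 31 = 196 remain).
June has 30 days (196 − 30 = 166 remain).
July has 31 days (166 − 31 = 135 remain).
August has 31 days (135 − 31 = 104 remain).
September has 30 days (104 − 30 = 74 remain).
October has 31 days (74 − 31 = 43 remain).
November has 30 days (43 − 30 = 13 remain).
13 into December → December 13.

13 December 2027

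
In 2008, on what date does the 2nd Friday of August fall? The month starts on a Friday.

August 8, 2008

August 2008 begins on a Friday, so the first Friday is August 1.
The 2nd Friday is 1 weeks later: 1 + 7 = 8.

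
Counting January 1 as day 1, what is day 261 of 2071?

January has 31 days (261 − 31 = 230 remain).
February has 28 days (230 − 28 = 202 remain).
March has 31 days (202 − 31 = 171 remain).
April has 30 days (171 − 30 = 141 remain).
May has 31 days (141 − 31 = 110 remain).
June has 30 days (110 − 30 = 80 remain).
July has 31 days (80 − 31 = 49 remain).
August has 31 days (49 − 31 = 18 remain).
18 into September → September 18.

September 18, 2071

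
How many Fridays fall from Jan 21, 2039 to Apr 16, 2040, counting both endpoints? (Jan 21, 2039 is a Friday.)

Jan 21, 2039 is a Friday; the first Friday on or after it is Jan 21, 2039.
From Jan 21, 2039 to Apr 16, 2040: 344 + 107 = 451 days (rest of 2039, to Apr 16, 2040 in 2040).
451 ÷ 7 = 64 full weeks with remainder 3, so 64 more Fridays after the first → 65.

65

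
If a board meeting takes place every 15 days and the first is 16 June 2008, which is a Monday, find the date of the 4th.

31 July 2008

The 4th occurrence is 3 intervals after the first: 3 × 15 = 45 days after 16 June 2008.
June has 30 days — 14 days to the end of June leaves 31.
31 days into July → 31 July 2008.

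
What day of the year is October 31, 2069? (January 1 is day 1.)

304

Days in months before October: 31 + 28 + 31 + 30 + 31 + 30 + 31 + 31 + 30 = 273.
Plus 31 days into October → day 304.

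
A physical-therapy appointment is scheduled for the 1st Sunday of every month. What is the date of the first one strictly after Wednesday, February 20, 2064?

March 2, 2064

February 2064 starts on a Friday, so its 1st Sunday is February 3, 2064 (2 days in).
That is not after February 20, 2064, so look at March 2064.
March 2064 starts on a Saturday, so its 1st Sunday is March 2, 2064 (1 day in).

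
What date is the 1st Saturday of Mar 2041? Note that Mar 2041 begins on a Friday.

Mar 2041 begins on a Friday, so the first Saturday is Mar 2 (1 day later).

Mar 2, 2041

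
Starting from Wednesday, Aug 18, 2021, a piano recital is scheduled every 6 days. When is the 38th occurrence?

The 38th occurrence is 37 intervals after the first: 37 × 6 = 222 days after Aug 18, 2021.
Aug has 31 days — 13 days to the end of Aug leaves 209.
Sep has 30 days (179 left).
Oct has 31 days (148 left).
Nov has 30 days (118 left).
Dec has 31 days (87 left).
Jan has 31 days (56 left).
Feb has 28 days (28 left).
28 days into Mar → Mar 28, 2022.

Mar 28, 2022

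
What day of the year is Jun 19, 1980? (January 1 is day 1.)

Days in months before Jun: 31 + 29 + 31 + 30 + 31 = 152.
Plus 19 days into Jun → day 171.

171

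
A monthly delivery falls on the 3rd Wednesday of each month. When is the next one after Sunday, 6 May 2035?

16 May 2035

May 2035 starts on a Tuesday; its first Wednesday is the 2nd, so the 3rd Wednesday is the 16th — 16 May 2035.
16 May 2035 is after 6 May 2035, so that is the next one.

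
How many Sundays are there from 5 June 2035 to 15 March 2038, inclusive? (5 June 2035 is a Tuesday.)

145

5 June 2035 is a Tuesday; the first Sunday on or after it is 10 June 2035 (5 days later).
From 10 June 2035 to 15 March 2038: 204 + 366 + 365 + 74 = 1009 days (rest of 2035, 2036, 2037, to 15 March 2038 in 2038).
1009 ÷ 7 = 144 full weeks with remainder 1, so 144 more Sundays after the first → 145.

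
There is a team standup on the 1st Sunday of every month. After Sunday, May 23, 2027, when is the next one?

May 2027 starts on a Saturday, so its 1st Sunday is May 2, 2027 (1 day in).
That is not after May 23, 2027, so look at Jun 2027.
Jun 2027 starts on a Tuesday, so its 1st Sunday is Jun 6, 2027 (5 days in).

Jun 6, 2027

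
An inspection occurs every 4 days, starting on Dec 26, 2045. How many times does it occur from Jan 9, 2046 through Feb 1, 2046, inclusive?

Occurrences land 4·i days after Dec 26, 2045 for i = 0, 1, 2, …
Jan 9, 2046 is 14 days after the start; 14 ÷ 4 = 3 remainder 2; since the remainder is 2, round up to i = 4. First occurrence in the window: #5 on Jan 11, 2046 (4×4 = 16 days in).
Feb 1, 2046 is 37 days after the start; 37 ÷ 4 = 9 remainder 1. Last occurrence in the window: #10 on Jan 31, 2046.
Occurrences #5 through #10: 6 in total.

6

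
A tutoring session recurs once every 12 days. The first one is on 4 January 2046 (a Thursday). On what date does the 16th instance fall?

3 July 2046

The 16th occurrence is 15 intervals after the first: 15 × 12 = 180 days after 4 January 2046.
January has 31 days — 27 days to the end of January leaves 153.
February has 28 days (125 left).
March has 31 days (94 left).
April has 30 days (64 left).
May has 31 days (33 left).
June has 30 days (3 left).
3 days into July → 3 July 2046.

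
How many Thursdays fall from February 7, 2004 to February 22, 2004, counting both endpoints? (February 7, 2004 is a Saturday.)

February 7, 2004 is a Saturday; the first Thursday on or after it is February 12, 2004 (5 days later).
From February 12, 2004 to February 22, 2004 is 22 − 12 = 10 days.
10 ÷ 7 = 1 full weeks with remainder 3, so 1 more Thursdays after the first → 2.

2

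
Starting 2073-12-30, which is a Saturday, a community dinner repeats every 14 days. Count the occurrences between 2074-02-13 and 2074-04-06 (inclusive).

Occurrences land 14·i days after 2073-12-30 for i = 0, 1, 2, …
2074-02-13 is 45 days after the start; 45 ÷ 14 = 3 remainder 3; since the remainder is 3, round up to i = 4. First occurrence in the window: #5 on 2074-02-24 (4×14 = 56 days in).
2074-04-06 is 97 days after the start; 97 ÷ 14 = 6 remainder 13. Last occurrence in the window: #7 on 2074-03-24.
Occurrences #5 through #7: 3 in total.

3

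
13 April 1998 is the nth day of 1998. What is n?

Days in months before April: 31 + 28 + 31 = 90.
Plus 13 days into April → day 103.

103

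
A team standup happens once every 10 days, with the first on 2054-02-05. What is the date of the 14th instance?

2054-06-15

The 14th occurrence is 13 intervals after the first: 13 × 10 = 130 days after 2054-02-05.
February has 28 days — 23 days to the end of February leaves 107.
March has 31 days (76 left).
April has 30 days (46 left).
May has 31 days (15 left).
15 days into June → 2054-06-15.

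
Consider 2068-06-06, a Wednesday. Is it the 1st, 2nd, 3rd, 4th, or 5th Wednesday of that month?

Day 6 falls in week ⌈6/7⌉ of the month.
Days 1–7 hold the 1st Wednesday, 8–14 the 2nd, 15–21 the 3rd, 22–28 the 4th, 29–31 the 5th.
6 is in the range for the 1st.

1st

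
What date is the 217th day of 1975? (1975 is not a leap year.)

1975-08-05

January has 31 days (217 − 31 = 186 remain).
February has 28 days (186 − 28 = 158 remain).
March has 31 days (158 − 31 = 127 remain).
April has 30 days (127 − 30 = 97 remain).
May has 31 days (97 − 31 = 66 remain).
June has 30 days (66 − 30 = 36 remain).
July has 31 days (36 − 31 = 5 remain).
5 into August → August 5.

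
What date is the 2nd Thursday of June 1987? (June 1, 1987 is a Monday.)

June 1987 begins on a Monday, so the first Thursday is June 4 (3 days later).
The 2nd Thursday is 1 weeks later: 4 + 7 = 11.

1987-06-11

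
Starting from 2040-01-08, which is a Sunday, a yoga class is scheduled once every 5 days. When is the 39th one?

The 39th occurrence is 38 intervals after the first: 38 × 5 = 190 days after 2040-01-08.
January has 31 days — 23 days to the end of January leaves 167.
February has 29 days (138 left).
March has 31 days (107 left).
April has 30 days (77 left).
May has 31 days (46 left).
June has 30 days (16 left).
16 days into July → 2040-07-16.

2040-07-16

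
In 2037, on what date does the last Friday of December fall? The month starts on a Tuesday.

December 2037 begins on a Tuesday, so the first Friday is December 4 (3 days later).
December 2037 has 31 days. Adding weeks: 4, 11, 18, 25 — the last one ≤ 31 is the 25th.

2037-12-25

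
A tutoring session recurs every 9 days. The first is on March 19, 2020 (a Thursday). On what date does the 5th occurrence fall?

April 24, 2020

The 5th occurrence is 4 intervals after the first: 4 × 9 = 36 days after March 19, 2020.
March has 31 days — 12 days to the end of March leaves 24.
24 days into April → April 24, 2020.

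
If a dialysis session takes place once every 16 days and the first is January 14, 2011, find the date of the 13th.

The 13th occurrence is 12 intervals after the first: 12 × 16 = 192 days after January 14, 2011.
January has 31 days — 17 days to the end of January leaves 175.
February has 28 days (147 left).
March has 31 days (116 left).
April has 30 days (86 left).
May has 31 days (55 left).
June has 30 days (25 left).
25 days into July → July 25, 2011.

July 25, 2011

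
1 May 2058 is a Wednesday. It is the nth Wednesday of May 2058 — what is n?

1st

Day 1 falls in week ⌈1/7⌉ of the month.
Days 1–7 hold the 1st Wednesday, 8–14 the 2nd, 15–21 the 3rd, 22–28 the 4th, 29–31 the 5th.
1 is in the range for the 1st.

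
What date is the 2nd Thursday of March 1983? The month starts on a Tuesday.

10 March 1983

March 1983 begins on a Tuesday, so the first Thursday is March 3 (2 days later).
The 2nd Thursday is 1 weeks later: 3 + 7 = 10.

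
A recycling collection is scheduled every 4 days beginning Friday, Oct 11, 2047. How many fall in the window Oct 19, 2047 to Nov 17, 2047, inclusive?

Occurrences land 4·i days after Oct 11, 2047 for i = 0, 1, 2, …
Oct 19, 2047 is 8 days after the start; 8 ÷ 4 = 2 remainder 0. First occurrence in the window: #3 on Oct 19, 2047 (2×4 = 8 days in).
Nov 17, 2047 is 37 days after the start; 37 ÷ 4 = 9 remainder 1. Last occurrence in the window: #10 on Nov 16, 2047.
Occurrences #3 through #10: 8 in total.

8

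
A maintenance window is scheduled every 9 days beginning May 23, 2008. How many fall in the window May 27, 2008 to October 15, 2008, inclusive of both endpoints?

Occurrences land 9·i days after May 23, 2008 for i = 0, 1, 2, …
May 27, 2008 is 4 days after the start; 4 ÷ 9 = 0 remainder 4; since the remainder is 4, round up to i = 1. First occurrence in the window: #2 on June 1, 2008 (1×9 = 9 days in).
October 15, 2008 is 145 days after the start; 145 ÷ 9 = 16 remainder 1. Last occurrence in the window: #17 on October 14, 2008.
Occurrences #2 through #17: 16 in total.

16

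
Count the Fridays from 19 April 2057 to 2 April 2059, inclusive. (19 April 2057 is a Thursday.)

19 April 2057 is a Thursday; the first Friday on or after it is 20 April 2057 (1 day later).
From 20 April 2057 to 2 April 2059: 255 + 365 + 92 = 712 days (rest of 2057, 2058, to 2 April 2059 in 2059).
712 ÷ 7 = 101 full weeks with remainder 5, so 101 more Fridays after the first → 102.

102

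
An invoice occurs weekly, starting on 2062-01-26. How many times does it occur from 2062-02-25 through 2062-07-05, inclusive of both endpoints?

18

Occurrences land 7·i days after 2062-01-26 for i = 0, 1, 2, …
2062-02-25 is 30 days after the start; 30 ÷ 7 = 4 remainder 2; since the remainder is 2, round up to i = 5. First occurrence in the window: #6 on 2062-03-02 (5×7 = 35 days in).
2062-07-05 is 160 days after the start; 160 ÷ 7 = 22 remainder 6. Last occurrence in the window: #23 on 2062-06-29.
Occurrences #6 through #23: 18 in total.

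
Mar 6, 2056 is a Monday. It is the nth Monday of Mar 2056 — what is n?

1st

Day 6 falls in week ⌈6/7⌉ of the month.
Days 1–7 hold the 1st Monday, 8–14 the 2nd, 15–21 the 3rd, 22–28 the 4th, 29–31 the 5th.
6 is in the range for the 1st.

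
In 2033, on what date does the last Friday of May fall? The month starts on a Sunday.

2033-05-27

May 2033 begins on a Sunday, so the first Friday is May 6 (5 days later).
May 2033 has 31 days. Adding weeks: 6, 13, 20, 27 — the last one ≤ 31 is the 27th.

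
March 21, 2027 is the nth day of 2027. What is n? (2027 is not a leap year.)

80

Days in months before March: 31 + 28 = 59.
Plus 21 days into March → day 80.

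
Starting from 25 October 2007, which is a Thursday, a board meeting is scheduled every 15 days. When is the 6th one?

8 January 2008

The 6th occurrence is 5 intervals after the first: 5 × 15 = 75 days after 25 October 2007.
October has 31 days — 6 days to the end of October leaves 69.
November has 30 days (39 left).
December has 31 days (8 left).
8 days into January → 8 January 2008.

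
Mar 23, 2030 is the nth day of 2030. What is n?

Days in months before Mar: 31 + 28 = 59.
Plus 23 days into Mar → day 82.

82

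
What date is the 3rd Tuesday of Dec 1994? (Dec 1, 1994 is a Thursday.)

Dec 1994 begins on a Thursday, so the first Tuesday is Dec 6 (5 days later).
The 3rd Tuesday is 2 weeks later: 6 + 14 = 20.

Dec 20, 1994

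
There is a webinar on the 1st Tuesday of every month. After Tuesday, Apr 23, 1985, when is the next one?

May 7, 1985

Apr 1985 starts on a Monday, so its 1st Tuesday is Apr 2, 1985 (1 day in).
That is not after Apr 23, 1985, so look at May 1985.
May 1985 starts on a Wednesday, so its 1st Tuesday is May 7, 1985 (6 days in).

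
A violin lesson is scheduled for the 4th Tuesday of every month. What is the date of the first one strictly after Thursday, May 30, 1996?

May 1996 starts on a Wednesday; its first Tuesday is the 7th, so the 4th Tuesday is the 28th — May 28, 1996.
That is not after May 30, 1996, so look at Jun 1996.
Jun 1996 starts on a Saturday; its first Tuesday is the 4th, so the 4th Tuesday is the 25th — Jun 25, 1996.

Jun 25, 1996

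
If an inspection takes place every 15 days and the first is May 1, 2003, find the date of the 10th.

September 13, 2003

The 10th occurrence is 9 intervals after the first: 9 × 15 = 135 days after May 1, 2003.
May has 31 days — 30 days to the end of May leaves 105.
June has 30 days (75 left).
July has 31 days (44 left).
August has 31 days (13 left).
13 days into September → September 13, 2003.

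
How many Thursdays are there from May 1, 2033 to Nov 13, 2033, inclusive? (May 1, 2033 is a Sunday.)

28

May 1, 2033 is a Sunday; the first Thursday on or after it is May 5, 2033 (4 days later).
From May 5, 2033 to Nov 13, 2033: 26 + 30 + 31 + 31 + 30 + 31 + 13 = 192 days (rest of May, Jun, Jul, Aug, Sep, Oct, Nov).
192 ÷ 7 = 27 full weeks with remainder 3, so 27 more Thursdays after the first → 28.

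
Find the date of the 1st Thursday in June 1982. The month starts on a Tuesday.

June 3, 1982

June 1982 begins on a Tuesday, so the first Thursday is June 3 (2 days later).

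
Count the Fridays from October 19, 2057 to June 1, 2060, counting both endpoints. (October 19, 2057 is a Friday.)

137

October 19, 2057 is a Friday; the first Friday on or after it is October 19, 2057.
From October 19, 2057 to June 1, 2060: 73 + 365 + 365 + 153 = 956 days (rest of 2057, 2058, 2059, to June 1, 2060 in 2060).
956 ÷ 7 = 136 full weeks with remainder 4, so 136 more Fridays after the first → 137.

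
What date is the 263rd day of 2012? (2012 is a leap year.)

January has 31 days (263 − 31 = 232 remain).
February has 29 days (232 − 29 = 203 remain).
March has 31 days (203 − 31 = 172 remain).
April has 30 days (172 − 30 = 142 remain).
May has 31 days (142 − 31 = 111 remain).
June has 30 days (111 − 30 = 81 remain).
July has 31 days (81 − 31 = 50 remain).
August has 31 days (50 − 31 = 19 remain).
19 into September → September 19.

2012-09-19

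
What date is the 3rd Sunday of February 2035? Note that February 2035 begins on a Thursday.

18 February 2035

February 2035 begins on a Thursday, so the first Sunday is February 4 (3 days later).
The 3rd Sunday is 2 weeks later: 4 + 14 = 18.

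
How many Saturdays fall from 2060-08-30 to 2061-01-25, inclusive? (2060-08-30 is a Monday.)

2060-08-30 is a Monday; the first Saturday on or after it is 2060-09-04 (5 days later).
From 2060-09-04 to 2061-01-25: 26 + 31 + 30 + 31 + 25 = 143 days (rest of September, October, November, December, January).
143 ÷ 7 = 20 full weeks with remainder 3, so 20 more Saturdays after the first → 21.

21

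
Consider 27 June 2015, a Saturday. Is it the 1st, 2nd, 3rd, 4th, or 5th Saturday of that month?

Day 27 falls in week ⌈27/7⌉ of the month.
Days 1–7 hold the 1st Saturday, 8–14 the 2nd, 15–21 the 3rd, 22–28 the 4th, 29–31 the 5th.
27 is in the range for the 4th.

4th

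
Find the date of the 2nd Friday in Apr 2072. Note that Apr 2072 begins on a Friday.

Apr 8, 2072

Apr 2072 begins on a Friday, so the first Friday is Apr 1.
The 2nd Friday is 1 weeks later: 1 + 7 = 8.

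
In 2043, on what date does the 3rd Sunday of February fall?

2043-02-15

The first Sunday of February 2043 is February 1.
The 3rd Sunday is 2 weeks later: 1 + 14 = 15.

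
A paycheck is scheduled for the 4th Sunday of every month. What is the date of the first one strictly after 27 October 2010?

October 2010 starts on a Friday; its first Sunday is the 3rd, so the 4th Sunday is the 24th — 24 October 2010.
That is not after 27 October 2010, so look at November 2010.
November 2010 starts on a Monday; its first Sunday is the 7th, so the 4th Sunday is the 28th — 28 November 2010.

28 November 2010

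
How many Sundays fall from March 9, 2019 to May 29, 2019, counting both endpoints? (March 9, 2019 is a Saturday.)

March 9, 2019 is a Saturday; the first Sunday on or after it is March 10, 2019 (1 day later).
From March 10, 2019 to May 29, 2019: 21 + 30 + 29 = 80 days (rest of March, April, May).
80 ÷ 7 = 11 full weeks with remainder 3, so 11 more Sundays after the first → 12.

12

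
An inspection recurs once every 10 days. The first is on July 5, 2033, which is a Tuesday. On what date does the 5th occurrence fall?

The 5th occurrence is 4 intervals after the first: 4 × 10 = 40 days after July 5, 2033.
July has 31 days — 26 days to the end of July leaves 14.
14 days into August → August 14, 2033.

August 14, 2033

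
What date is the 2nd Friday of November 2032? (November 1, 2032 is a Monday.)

November 12, 2032

November 2032 begins on a Monday, so the first Friday is November 5 (4 days later).
The 2nd Friday is 1 weeks later: 5 + 7 = 12.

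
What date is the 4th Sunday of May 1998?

24 May 1998

The first Sunday of May 1998 is May 3.
The 4th Sunday is 3 weeks later: 3 + 21 = 24.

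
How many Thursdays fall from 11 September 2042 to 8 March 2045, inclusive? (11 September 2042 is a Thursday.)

11 September 2042 is a Thursday; the first Thursday on or after it is 11 September 2042.
From 11 September 2042 to 8 March 2045: 111 + 365 + 366 + 67 = 909 days (rest of 2042, 2043, 2044, to 8 March 2045 in 2045).
909 ÷ 7 = 129 full weeks with remainder 6, so 129 more Thursdays after the first → 130.

130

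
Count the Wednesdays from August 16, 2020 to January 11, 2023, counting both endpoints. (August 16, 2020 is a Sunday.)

August 16, 2020 is a Sunday; the first Wednesday on or after it is August 19, 2020 (3 days later).
From August 19, 2020 to January 11, 2023: 134 + 365 + 365 + 11 = 875 days (rest of 2020, 2021, 2022, to January 11, 2023 in 2023).
875 ÷ 7 = 125 full weeks with remainder 0, so 125 more Wednesdays after the first → 126.

126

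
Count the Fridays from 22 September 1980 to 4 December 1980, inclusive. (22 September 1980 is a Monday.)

22 September 1980 is a Monday; the first Friday on or after it is 26 September 1980 (4 days later).
From 26 September 1980 to 4 December 1980: 4 + 31 + 30 + 4 = 69 days (rest of September, October, November, December).
69 ÷ 7 = 9 full weeks with remainder 6, so 9 more Fridays after the first → 10.

10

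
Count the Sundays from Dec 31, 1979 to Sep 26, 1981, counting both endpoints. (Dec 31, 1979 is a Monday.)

Dec 31, 1979 is a Monday; the first Sunday on or after it is Jan 6, 1980 (6 days later).
From Jan 6, 1980 to Sep 26, 1981: 360 + 269 = 629 days (rest of 1980, to Sep 26, 1981 in 1981).
629 ÷ 7 = 89 full weeks with remainder 6, so 89 more Sundays after the first → 90.

90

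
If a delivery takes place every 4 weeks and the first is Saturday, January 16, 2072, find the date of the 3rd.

The 3rd occurrence is 2 intervals after the first: 2 × 28 = 56 days after January 16, 2072.
January has 31 days — 15 days to the end of January leaves 41.
February has 29 days (12 left).
12 days into March → March 12, 2072.

March 12, 2072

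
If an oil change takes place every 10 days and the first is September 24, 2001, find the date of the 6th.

November 13, 2001

The 6th occurrence is 5 intervals after the first: 5 × 10 = 50 days after September 24, 2001.
September has 30 days — 6 days to the end of September leaves 44.
October has 31 days (13 left).
13 days into November → November 13, 2001.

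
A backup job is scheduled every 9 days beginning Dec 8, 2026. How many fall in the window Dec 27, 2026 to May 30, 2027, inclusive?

Occurrences land 9·i days after Dec 8, 2026 for i = 0, 1, 2, …
Dec 27, 2026 is 19 days after the start; 19 ÷ 9 = 2 remainder 1; since the remainder is 1, round up to i = 3. First occurrence in the window: #4 on Jan 4, 2027 (3×9 = 27 days in).
May 30, 2027 is 173 days after the start; 173 ÷ 9 = 19 remainder 2. Last occurrence in the window: #20 on May 28, 2027.
Occurrences #4 through #20: 17 in total.

17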